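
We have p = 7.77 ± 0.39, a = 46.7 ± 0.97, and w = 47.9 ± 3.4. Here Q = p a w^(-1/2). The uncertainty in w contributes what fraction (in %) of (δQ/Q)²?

29.9%

(δQ/Q)² = (1·δp/p)² + (1·δa/a)² + (−½·δw/w)²
  p term: (1×0.0502)² = 0.00252
  a term: (1×0.0208)² = 0.000431
  w term: (-0.5×0.0710)² = 0.00126
Total = 0.00421. Share from w = 0.00126/0.00421 = 0.299.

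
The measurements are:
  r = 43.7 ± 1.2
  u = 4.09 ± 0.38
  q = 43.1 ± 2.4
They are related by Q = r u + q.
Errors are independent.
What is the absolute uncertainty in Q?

17.5

Let p = r·u = 179. δp/p = √((1·δr/r)² + (1·δu/u)²) = √(0.000754 + 0.00863) = 0.0969, so δp = 17.3.
Q = p + q: δQ = √(δp² + δq²) = √(300 + 5.76) = 17.5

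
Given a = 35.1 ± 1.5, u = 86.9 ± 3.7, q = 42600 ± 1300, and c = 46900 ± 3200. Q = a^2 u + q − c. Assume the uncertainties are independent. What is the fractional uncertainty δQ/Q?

0.105

Let p = a^2·u = 1.07e+05. δp/p = √((2·δa/a)² + (1·δu/u)²) = √(0.00731 + 0.00181) = 0.0955, so δp = 10200.
Q = p + q − c: δQ = √(δp² + δq² + δc²) = √(1.05e+08 + 1.69e+06 + 1.02e+07) = 10800
Q = 1.03e+05, so δQ/Q = 10800/1.03e+05 = 0.105.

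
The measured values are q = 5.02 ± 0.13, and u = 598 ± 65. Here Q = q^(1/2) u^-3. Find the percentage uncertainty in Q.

32.6%

For a monomial Q ∝ q^(1/2), u^-3, fractional errors add in quadrature:
  (½·δq/q)² = (0.5×0.0259)² = 0.000168;  (-3·δu/u)² = (-3×0.109)² = 0.106
δQ/Q = √(0.107) = 0.326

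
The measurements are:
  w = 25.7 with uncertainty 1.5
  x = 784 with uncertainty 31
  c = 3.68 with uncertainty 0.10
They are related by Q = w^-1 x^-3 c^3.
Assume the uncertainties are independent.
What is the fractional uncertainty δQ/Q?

0.155

Each factor contributes (exponent × relative error)² to (δQ/Q)²:
  (-1·δw/w)² = (-1×0.0584)² = 0.00341;  (-3·δx/x)² = (-3×0.0395)² = 0.0141;  (3·δc/c)² = (3×0.0272)² = 0.00665
δQ/Q = √(0.0241) = 0.155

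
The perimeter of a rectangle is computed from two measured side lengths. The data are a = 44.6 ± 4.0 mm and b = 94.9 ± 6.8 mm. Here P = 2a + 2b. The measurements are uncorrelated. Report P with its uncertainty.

279 ± 15.8 mm

For a sum/difference, combine absolute errors in quadrature:
  (2·δa)² = 64.0;  (2·δb)² = 185
δP = √(249) = 15.8 mm
P = 279 mm.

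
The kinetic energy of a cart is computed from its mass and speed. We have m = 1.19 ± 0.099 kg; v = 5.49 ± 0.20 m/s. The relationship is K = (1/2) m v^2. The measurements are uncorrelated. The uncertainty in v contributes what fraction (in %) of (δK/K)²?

(δK/K)² = (1·δm/m)² + (2·δv/v)²
  m term: (1×0.0832)² = 0.00692
  v term: (2×0.0364)² = 0.00531
Total = 0.0122. Share from v = 0.00531/0.0122 = 0.434.

43.4%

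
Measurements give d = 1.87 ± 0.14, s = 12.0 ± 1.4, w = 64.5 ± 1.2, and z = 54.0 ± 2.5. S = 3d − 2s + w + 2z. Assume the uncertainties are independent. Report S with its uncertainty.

154 ± 5.87

For a sum/difference, combine absolute errors in quadrature:
  (3·δd)² = 0.176;  (2·δs)² = 7.84;  (δw)² = 1.44;  (2·δz)² = 25.0
δS = √(34.5) = 5.87
S = 154.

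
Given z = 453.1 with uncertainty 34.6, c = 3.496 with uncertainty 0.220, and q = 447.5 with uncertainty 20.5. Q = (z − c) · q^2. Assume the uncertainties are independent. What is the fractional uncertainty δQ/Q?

0.120

Let u = z − c = 449.6. δu = √(δz² + δc²) = √(1200 + 0.0484) = 34.6, so δu/u = 0.0770.
Q is then a monomial in u, q:
δQ/Q = √((δu/u)² + (2·δq/q)²) = √(0.00592 + 0.00839) = 0.120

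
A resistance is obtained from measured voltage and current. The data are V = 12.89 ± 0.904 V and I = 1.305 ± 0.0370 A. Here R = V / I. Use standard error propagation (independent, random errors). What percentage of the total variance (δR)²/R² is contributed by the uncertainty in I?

14.0%

(δR/R)² = (1·δV/V)² + (-1·δI/I)²
  V term: (1×0.0701)² = 0.00492
  I term: (-1×0.0284)² = 0.000804
Total = 0.00572. Share from I = 0.000804/0.00572 = 0.140.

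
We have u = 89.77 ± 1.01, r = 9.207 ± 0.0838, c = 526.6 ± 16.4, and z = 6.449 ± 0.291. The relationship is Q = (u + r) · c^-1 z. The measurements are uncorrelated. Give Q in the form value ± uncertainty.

1.212 ± 0.0676

Let w = u + r = 98.98. δw = √(δu² + δr²) = √(1.02 + 0.00702) = 1.01, so δw/w = 0.0102.
Q is then a monomial in w, c, z:
δQ/Q = √((δw/w)² + (-1·δc/c)² + (1·δz/z)²) = √(0.000105 + 0.000970 + 0.00204) = 0.0558
Q = 1.212, so δQ = 0.0558 × 1.212 = 0.0676.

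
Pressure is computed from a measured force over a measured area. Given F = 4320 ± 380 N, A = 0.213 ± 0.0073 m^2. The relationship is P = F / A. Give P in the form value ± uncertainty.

20300 ± 1910 Pa

Products/powers → add relative errors in quadrature, weighted by exponent:
  (1·δF/F)² = (1×0.0880)² = 0.00774;  (-1·δA/A)² = (-1×0.0343)² = 0.00117
δP/P = √(0.00891) = 0.0944
P = 20300 Pa, so δP = 0.0944 × 20300 = 1910 Pa.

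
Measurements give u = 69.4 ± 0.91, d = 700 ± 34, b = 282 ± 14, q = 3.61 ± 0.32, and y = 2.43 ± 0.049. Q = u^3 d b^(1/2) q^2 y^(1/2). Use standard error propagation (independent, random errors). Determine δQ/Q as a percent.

Relative error in a monomial: (δQ/Q)² = Σ (nᵢ · δxᵢ/xᵢ)².
  (3·δu/u)² = (3×0.0131)² = 0.00155;  (1·δd/d)² = (1×0.0486)² = 0.00236;  (½·δb/b)² = (0.5×0.0496)² = 0.000616;  (2·δq/q)² = (2×0.0886)² = 0.0314;  (½·δy/y)² = (0.5×0.0202)² = 0.000102
δQ/Q = √(0.0361) = 0.190

19.0%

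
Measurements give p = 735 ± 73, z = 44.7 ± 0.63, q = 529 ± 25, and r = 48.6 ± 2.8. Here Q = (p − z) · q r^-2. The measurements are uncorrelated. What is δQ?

Let u = p − z = 690. δu = √(δp² + δz²) = √(5330 + 0.397) = 73.0, so δu/u = 0.106.
Q is then a monomial in u, q, r:
δQ/Q = √((δu/u)² + (1·δq/q)² + (-2·δr/r)²) = √(0.0112 + 0.00223 + 0.0133) = 0.163
Q = 155, so δQ = 0.163 × 155 = 25.3.

25.3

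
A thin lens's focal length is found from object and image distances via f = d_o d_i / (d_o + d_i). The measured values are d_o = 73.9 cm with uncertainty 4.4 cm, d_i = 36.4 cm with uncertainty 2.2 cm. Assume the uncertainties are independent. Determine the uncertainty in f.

∂f/∂d_o = (d_i/(d_o+d_i))² = 0.109;  ∂f/∂d_i = (d_o/(d_o+d_i))² = 0.449
δf = √((∂f/∂d_o · δd_o)² + (∂f/∂d_i · δd_i)²) = √(0.230 + 0.975) = 1.10 cm

1.10 cm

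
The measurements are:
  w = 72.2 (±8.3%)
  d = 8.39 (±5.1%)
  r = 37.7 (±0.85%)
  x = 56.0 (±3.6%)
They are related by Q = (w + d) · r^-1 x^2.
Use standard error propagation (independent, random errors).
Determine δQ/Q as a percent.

10.4%

Let u = w + d = 80.6. δu = √(δw² + δd²) = √(35.9 + 0.183) = 6.01, so δu/u = 0.0745.
Q is then a monomial in u, r, x:
δQ/Q = √((δu/u)² + (-1·δr/r)² + (2·δx/x)²) = √(0.00556 + 7.23e-05 + 0.00518) = 0.104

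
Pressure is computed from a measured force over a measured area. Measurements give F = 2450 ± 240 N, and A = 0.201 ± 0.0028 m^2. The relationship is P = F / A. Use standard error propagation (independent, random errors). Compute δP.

Products/powers → add relative errors in quadrature, weighted by exponent:
  (1·δF/F)² = (1×0.0980)² = 0.00960;  (-1·δA/A)² = (-1×0.0139)² = 0.000194
δP/P = √(0.00979) = 0.0989
P = 12200 Pa, so δP = 0.0989 × 12200 = 1210 Pa.

1210 Pa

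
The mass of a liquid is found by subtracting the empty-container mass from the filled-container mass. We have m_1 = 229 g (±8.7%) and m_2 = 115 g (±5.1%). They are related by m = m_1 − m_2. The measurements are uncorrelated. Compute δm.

Absolute uncertainties add in quadrature for a linear combination:
  (δm_1)² = 397;  (δm_2)² = 34.4
δm = √(431) = 20.8 g

20.8 g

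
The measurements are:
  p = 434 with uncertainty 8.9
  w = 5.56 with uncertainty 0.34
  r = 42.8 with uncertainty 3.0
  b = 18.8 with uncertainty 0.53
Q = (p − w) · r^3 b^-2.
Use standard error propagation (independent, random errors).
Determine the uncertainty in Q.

20800

Let u = p − w = 428. δu = √(δp² + δw²) = √(79.2 + 0.116) = 8.91, so δu/u = 0.0208.
Q is then a monomial in u, r, b:
δQ/Q = √((δu/u)² + (3·δr/r)² + (-2·δb/b)²) = √(0.000432 + 0.0442 + 0.00318) = 0.219
Q = 95000, so δQ = 0.219 × 95000 = 20800.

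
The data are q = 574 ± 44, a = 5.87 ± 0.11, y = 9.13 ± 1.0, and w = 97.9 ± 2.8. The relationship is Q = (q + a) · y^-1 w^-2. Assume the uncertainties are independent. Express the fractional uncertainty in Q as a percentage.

Let u = q + a = 580. δu = √(δq² + δa²) = √(1940 + 0.0121) = 44.0, so δu/u = 0.0759.
Q is then a monomial in u, y, w:
δQ/Q = √((δu/u)² + (-1·δy/y)² + (-2·δw/w)²) = √(0.00576 + 0.0120 + 0.00327) = 0.145

14.5%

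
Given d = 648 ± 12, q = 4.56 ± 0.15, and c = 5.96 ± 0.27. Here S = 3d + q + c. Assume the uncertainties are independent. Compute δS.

Each term contributes (cᵢ δxᵢ)² to (δS)²:
  (3·δd)² = 1300;  (δq)² = 0.0225;  (δc)² = 0.0729
δS = √(1300) = 36.0

36.0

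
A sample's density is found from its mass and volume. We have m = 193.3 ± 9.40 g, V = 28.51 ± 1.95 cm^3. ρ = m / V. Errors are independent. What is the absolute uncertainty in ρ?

0.569 g/cm^3

Relative error in a monomial: (δρ/ρ)² = Σ (nᵢ · δxᵢ/xᵢ)².
  (1·δm/m)² = (1×0.0486)² = 0.00236;  (-1·δV/V)² = (-1×0.0684)² = 0.00468
δρ/ρ = √(0.00704) = 0.0839
ρ = 6.780 g/cm^3, so δρ = 0.0839 × 6.780 = 0.569 g/cm^3.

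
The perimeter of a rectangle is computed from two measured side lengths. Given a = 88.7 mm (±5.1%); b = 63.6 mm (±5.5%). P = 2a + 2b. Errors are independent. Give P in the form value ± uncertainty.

305 ± 11.4 mm

P is a linear combination, so absolute uncertainties add in quadrature:
  (2·δa)² = 81.9;  (2·δb)² = 48.9
δP = √(131) = 11.4 mm
P = 305 mm.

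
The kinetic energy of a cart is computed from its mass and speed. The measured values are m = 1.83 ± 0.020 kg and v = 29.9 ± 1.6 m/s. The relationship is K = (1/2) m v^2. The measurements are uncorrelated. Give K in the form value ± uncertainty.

Each factor contributes (exponent × relative error)² to (δK/K)²:
  (1·δm/m)² = (1×0.0109)² = 0.000119;  (2·δv/v)² = (2×0.0535)² = 0.0115
δK/K = √(0.0116) = 0.108
K = 818 J, so δK = 0.108 × 818 = 88.0 J.

818 ± 88.0 J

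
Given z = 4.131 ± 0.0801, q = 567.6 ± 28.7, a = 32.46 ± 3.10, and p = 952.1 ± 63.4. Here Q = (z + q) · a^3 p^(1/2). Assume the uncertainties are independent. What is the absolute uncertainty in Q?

Let u = z + q = 571.7. δu = √(δz² + δq²) = √(0.00642 + 824) = 28.7, so δu/u = 0.0502.
Q is then a monomial in u, a, p:
δQ/Q = √((δu/u)² + (3·δa/a)² + (½·δp/p)²) = √(0.00252 + 0.0821 + 0.00111) = 0.293
Q = 6.034e+08, so δQ = 0.293 × 6.034e+08 = 1.77e+08.

1.77e+08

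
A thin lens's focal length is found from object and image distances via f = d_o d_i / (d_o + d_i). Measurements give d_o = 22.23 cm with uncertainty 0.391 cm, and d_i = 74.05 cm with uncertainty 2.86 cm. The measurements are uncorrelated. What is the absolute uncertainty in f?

0.277 cm

∂f/∂d_o = (d_i/(d_o+d_i))² = 0.592;  ∂f/∂d_i = (d_o/(d_o+d_i))² = 0.0533
δf = √((∂f/∂d_o · δd_o)² + (∂f/∂d_i · δd_i)²) = √(0.0535 + 0.0232) = 0.277 cm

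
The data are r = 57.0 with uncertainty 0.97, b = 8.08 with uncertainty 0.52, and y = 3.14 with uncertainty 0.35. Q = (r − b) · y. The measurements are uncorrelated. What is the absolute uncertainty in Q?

17.5

Let u = r − b = 48.9. δu = √(δr² + δb²) = √(0.941 + 0.270) = 1.10, so δu/u = 0.0225.
Q is then a monomial in u, y:
δQ/Q = √((δu/u)² + (1·δy/y)²) = √(0.000506 + 0.0124) = 0.114
Q = 154, so δQ = 0.114 × 154 = 17.5.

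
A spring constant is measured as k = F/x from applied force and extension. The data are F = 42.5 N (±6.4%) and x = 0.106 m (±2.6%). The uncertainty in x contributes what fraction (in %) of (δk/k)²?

14.2%

(δk/k)² = (1·δF/F)² + (-1·δx/x)²
  F term: (1×0.0640)² = 0.00410
  x term: (-1×0.0260)² = 0.000676
Total = 0.00477. Share from x = 0.000676/0.00477 = 0.142.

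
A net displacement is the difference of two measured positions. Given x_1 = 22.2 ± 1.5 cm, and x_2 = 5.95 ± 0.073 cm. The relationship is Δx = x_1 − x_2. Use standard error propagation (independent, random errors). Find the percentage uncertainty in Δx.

9.24%

Sums and differences: (δΔx)² = Σ (cᵢ δxᵢ)².
  (δx_1)² = 2.25;  (δx_2)² = 0.00533
δΔx = √(2.26) = 1.50 cm
Δx = 16.2 cm, so δΔx/Δx = 1.50/16.2 = 0.0924.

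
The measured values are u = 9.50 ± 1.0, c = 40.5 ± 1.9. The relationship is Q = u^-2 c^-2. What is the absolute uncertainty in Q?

1.56e-06

Each factor contributes (exponent × relative error)² to (δQ/Q)²:
  (-2·δu/u)² = (-2×0.105)² = 0.0443;  (-2·δc/c)² = (-2×0.0469)² = 0.00880
δQ/Q = √(0.0531) = 0.230
Q = 6.76e-06, so δQ = 0.230 × 6.76e-06 = 1.56e-06.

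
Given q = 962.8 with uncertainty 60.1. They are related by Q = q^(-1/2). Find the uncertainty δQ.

Products/powers → add relative errors in quadrature, weighted by exponent:
  (−½·δq/q)² = (-0.5×0.0624)² = 0.000974
δQ/Q = √(0.000974) = 0.0312
Q = 0.03223, so δQ = 0.0312 × 0.03223 = 0.00101.

0.00101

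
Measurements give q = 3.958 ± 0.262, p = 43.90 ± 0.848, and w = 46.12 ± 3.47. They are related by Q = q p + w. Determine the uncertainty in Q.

12.5

Let h = q·p = 173.8. δh/h = √((1·δq/q)² + (1·δp/p)²) = √(0.00438 + 0.000373) = 0.0690, so δh = 12.0.
Q = h + w: δQ = √(δh² + δw²) = √(144 + 12.0) = 12.5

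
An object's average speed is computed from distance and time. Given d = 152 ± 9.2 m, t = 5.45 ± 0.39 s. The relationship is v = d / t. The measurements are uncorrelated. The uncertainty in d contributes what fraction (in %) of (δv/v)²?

41.7%

(δv/v)² = (1·δd/d)² + (-1·δt/t)²
  d term: (1×0.0605)² = 0.00366
  t term: (-1×0.0716)² = 0.00512
Total = 0.00878. Share from d = 0.00366/0.00878 = 0.417.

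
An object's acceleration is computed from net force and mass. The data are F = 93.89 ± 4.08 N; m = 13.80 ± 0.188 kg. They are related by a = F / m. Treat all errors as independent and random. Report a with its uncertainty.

6.804 ± 0.310 m/s^2

a is a product of powers, so relative uncertainties combine in quadrature:
  (1·δF/F)² = (1×0.0435)² = 0.00189;  (-1·δm/m)² = (-1×0.0136)² = 0.000186
δa/a = √(0.00207) = 0.0455
a = 6.804 m/s^2, so δa = 0.0455 × 6.804 = 0.310 m/s^2.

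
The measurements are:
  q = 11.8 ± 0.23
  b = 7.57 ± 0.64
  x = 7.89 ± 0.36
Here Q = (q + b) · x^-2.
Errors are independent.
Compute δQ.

Let u = q + b = 19.4. δu = √(δq² + δb²) = √(0.0529 + 0.410) = 0.680, so δu/u = 0.0351.
Q is then a monomial in u, x:
δQ/Q = √((δu/u)² + (-2·δx/x)²) = √(0.00123 + 0.00833) = 0.0978
Q = 0.311, so δQ = 0.0978 × 0.311 = 0.0304.

0.0304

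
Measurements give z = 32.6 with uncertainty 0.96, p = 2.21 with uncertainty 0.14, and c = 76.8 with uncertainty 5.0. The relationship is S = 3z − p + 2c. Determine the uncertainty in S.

Each term contributes (cᵢ δxᵢ)² to (δS)²:
  (3·δz)² = 8.29;  (δp)² = 0.0196;  (2·δc)² = 100
δS = √(108) = 10.4

10.4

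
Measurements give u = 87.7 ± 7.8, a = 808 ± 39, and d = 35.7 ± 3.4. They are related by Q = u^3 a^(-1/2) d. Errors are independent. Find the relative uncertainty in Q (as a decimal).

Each factor contributes (exponent × relative error)² to (δQ/Q)²:
  (3·δu/u)² = (3×0.0889)² = 0.0712;  (−½·δa/a)² = (-0.5×0.0483)² = 0.000582;  (1·δd/d)² = (1×0.0952)² = 0.00907
δQ/Q = √(0.0808) = 0.284

0.284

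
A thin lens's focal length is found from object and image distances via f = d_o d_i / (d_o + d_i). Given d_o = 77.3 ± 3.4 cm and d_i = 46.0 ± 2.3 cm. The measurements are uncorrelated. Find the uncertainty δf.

∂f/∂d_o = (d_i/(d_o+d_i))² = 0.139;  ∂f/∂d_i = (d_o/(d_o+d_i))² = 0.393
δf = √((∂f/∂d_o · δd_o)² + (∂f/∂d_i · δd_i)²) = √(0.224 + 0.817) = 1.02 cm

1.02 cm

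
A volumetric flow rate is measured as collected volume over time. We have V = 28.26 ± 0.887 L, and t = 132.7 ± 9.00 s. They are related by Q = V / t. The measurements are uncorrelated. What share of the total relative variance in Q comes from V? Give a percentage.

(δQ/Q)² = (1·δV/V)² + (-1·δt/t)²
  V term: (1×0.0314)² = 0.000985
  t term: (-1×0.0678)² = 0.00460
Total = 0.00558. Share from V = 0.000985/0.00558 = 0.176.

17.6%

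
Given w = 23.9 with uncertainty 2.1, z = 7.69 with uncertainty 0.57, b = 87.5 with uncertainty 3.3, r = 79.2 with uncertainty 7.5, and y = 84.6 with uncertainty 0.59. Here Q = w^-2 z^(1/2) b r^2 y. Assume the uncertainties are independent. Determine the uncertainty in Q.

59500

Relative error in a monomial: (δQ/Q)² = Σ (nᵢ · δxᵢ/xᵢ)².
  (-2·δw/w)² = (-2×0.0879)² = 0.0309;  (½·δz/z)² = (0.5×0.0741)² = 0.00137;  (1·δb/b)² = (1×0.0377)² = 0.00142;  (2·δr/r)² = (2×0.0947)² = 0.0359;  (1·δy/y)² = (1×0.00697)² = 4.86e-05
δQ/Q = √(0.0696) = 0.264
Q = 2.25e+05, so δQ = 0.264 × 2.25e+05 = 59500.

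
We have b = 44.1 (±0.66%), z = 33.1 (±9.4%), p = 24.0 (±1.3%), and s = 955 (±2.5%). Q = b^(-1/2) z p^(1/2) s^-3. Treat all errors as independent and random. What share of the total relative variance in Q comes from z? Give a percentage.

(δQ/Q)² = (−½·δb/b)² + (1·δz/z)² + (½·δp/p)² + (-3·δs/s)²
  b term: (-0.5×0.00660)² = 1.09e-05
  z term: (1×0.0940)² = 0.00884
  p term: (0.5×0.0130)² = 4.23e-05
  s term: (-3×0.0250)² = 0.00563
Total = 0.0145. Share from z = 0.00884/0.0145 = 0.609.

60.9%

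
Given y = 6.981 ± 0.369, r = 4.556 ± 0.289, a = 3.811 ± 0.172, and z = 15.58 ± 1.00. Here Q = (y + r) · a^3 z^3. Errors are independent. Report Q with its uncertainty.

Let u = y + r = 11.54. δu = √(δy² + δr²) = √(0.136 + 0.0835) = 0.469, so δu/u = 0.0406.
Q is then a monomial in u, a, z:
δQ/Q = √((δu/u)² + (3·δa/a)² + (3·δz/z)²) = √(0.00165 + 0.0183 + 0.0371) = 0.239
Q = 2.415e+06, so δQ = 0.239 × 2.415e+06 = 5.77e+05.

(2.415 ± 0.577) × 10^6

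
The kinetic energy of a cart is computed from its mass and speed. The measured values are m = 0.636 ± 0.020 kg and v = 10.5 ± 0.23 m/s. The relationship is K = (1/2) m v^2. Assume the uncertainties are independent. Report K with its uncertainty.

35.1 ± 1.89 J

Products/powers → add relative errors in quadrature, weighted by exponent:
  (1·δm/m)² = (1×0.0314)² = 0.000989;  (2·δv/v)² = (2×0.0219)² = 0.00192
δK/K = √(0.00291) = 0.0539
K = 35.1 J, so δK = 0.0539 × 35.1 = 1.89 J.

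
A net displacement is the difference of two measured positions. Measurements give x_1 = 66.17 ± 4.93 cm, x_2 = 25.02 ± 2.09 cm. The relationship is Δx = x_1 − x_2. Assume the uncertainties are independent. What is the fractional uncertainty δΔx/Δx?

For a sum/difference, combine absolute errors in quadrature:
  (δx_1)² = 24.3;  (δx_2)² = 4.37
δΔx = √(28.7) = 5.35 cm
Δx = 41.15 cm, so δΔx/Δx = 5.35/41.15 = 0.130.

0.130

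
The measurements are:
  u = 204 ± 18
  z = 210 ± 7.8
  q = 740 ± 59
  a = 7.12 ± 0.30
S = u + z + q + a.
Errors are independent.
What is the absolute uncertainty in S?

62.2

Each term contributes (cᵢ δxᵢ)² to (δS)²:
  (δu)² = 324;  (δz)² = 60.8;  (δq)² = 3480;  (δa)² = 0.0900
δS = √(3870) = 62.2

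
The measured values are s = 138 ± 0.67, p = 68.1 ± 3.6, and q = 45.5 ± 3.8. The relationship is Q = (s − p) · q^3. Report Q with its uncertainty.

(6.58 ± 1.69) × 10^6

Let u = s − p = 69.9. δu = √(δs² + δp²) = √(0.449 + 13.0) = 3.66, so δu/u = 0.0524.
Q is then a monomial in u, q:
δQ/Q = √((δu/u)² + (3·δq/q)²) = √(0.00274 + 0.0628) = 0.256
Q = 6.58e+06, so δQ = 0.256 × 6.58e+06 = 1.69e+06.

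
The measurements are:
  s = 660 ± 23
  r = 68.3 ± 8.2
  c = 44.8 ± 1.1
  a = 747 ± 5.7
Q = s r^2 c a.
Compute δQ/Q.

0.244

Q is a product of powers, so relative uncertainties combine in quadrature:
  (1·δs/s)² = (1×0.0348)² = 0.00121;  (2·δr/r)² = (2×0.120)² = 0.0577;  (1·δc/c)² = (1×0.0246)² = 0.000603;  (1·δa/a)² = (1×0.00763)² = 5.82e-05
δQ/Q = √(0.0595) = 0.244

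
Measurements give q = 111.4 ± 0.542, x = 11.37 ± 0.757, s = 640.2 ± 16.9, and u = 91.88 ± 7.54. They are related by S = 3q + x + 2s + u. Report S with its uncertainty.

1718 ± 34.7

Absolute uncertainties add in quadrature for a linear combination:
  (3·δq)² = 2.64;  (δx)² = 0.573;  (2·δs)² = 1140;  (δu)² = 56.9
δS = √(1200) = 34.7
S = 1718.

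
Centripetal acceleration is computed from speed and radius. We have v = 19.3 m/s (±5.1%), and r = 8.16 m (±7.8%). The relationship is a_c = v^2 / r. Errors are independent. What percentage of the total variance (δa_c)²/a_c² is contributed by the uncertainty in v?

(δa_c/a_c)² = (2·δv/v)² + (-1·δr/r)²
  v term: (2×0.0510)² = 0.0104
  r term: (-1×0.0780)² = 0.00608
Total = 0.0165. Share from v = 0.0104/0.0165 = 0.631.

63.1%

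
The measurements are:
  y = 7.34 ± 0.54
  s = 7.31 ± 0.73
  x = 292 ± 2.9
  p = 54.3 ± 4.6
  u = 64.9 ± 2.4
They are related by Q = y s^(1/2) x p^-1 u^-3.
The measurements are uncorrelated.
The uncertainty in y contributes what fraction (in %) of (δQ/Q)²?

19.7%

(δQ/Q)² = (1·δy/y)² + (½·δs/s)² + (1·δx/x)² + (-1·δp/p)² + (-3·δu/u)²
  y term: (1×0.0736)² = 0.00541
  s term: (0.5×0.0999)² = 0.00249
  x term: (1×0.00993)² = 9.86e-05
  p term: (-1×0.0847)² = 0.00718
  u term: (-3×0.0370)² = 0.0123
Total = 0.0275. Share from y = 0.00541/0.0275 = 0.197.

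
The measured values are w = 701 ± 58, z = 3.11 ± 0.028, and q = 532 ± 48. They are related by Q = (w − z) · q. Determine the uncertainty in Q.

Let u = w − z = 698. δu = √(δw² + δz²) = √(3360 + 0.000784) = 58.0, so δu/u = 0.0831.
Q is then a monomial in u, q:
δQ/Q = √((δu/u)² + (1·δq/q)²) = √(0.00691 + 0.00814) = 0.123
Q = 3.71e+05, so δQ = 0.123 × 3.71e+05 = 45500.

45500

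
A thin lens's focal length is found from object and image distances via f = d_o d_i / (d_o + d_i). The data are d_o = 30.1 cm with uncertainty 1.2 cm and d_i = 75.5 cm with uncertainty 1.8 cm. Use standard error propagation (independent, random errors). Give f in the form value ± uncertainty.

21.5 ± 0.631 cm

∂f/∂d_o = (d_i/(d_o+d_i))² = 0.511;  ∂f/∂d_i = (d_o/(d_o+d_i))² = 0.0812
δf = √((∂f/∂d_o · δd_o)² + (∂f/∂d_i · δd_i)²) = √(0.376 + 0.0214) = 0.631 cm
f = 21.5 cm.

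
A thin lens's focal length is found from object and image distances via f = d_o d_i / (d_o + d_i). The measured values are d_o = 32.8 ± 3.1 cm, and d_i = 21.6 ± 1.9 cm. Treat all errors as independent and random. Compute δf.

∂f/∂d_o = (d_i/(d_o+d_i))² = 0.158;  ∂f/∂d_i = (d_o/(d_o+d_i))² = 0.364
δf = √((∂f/∂d_o · δd_o)² + (∂f/∂d_i · δd_i)²) = √(0.239 + 0.477) = 0.846 cm

0.846 cm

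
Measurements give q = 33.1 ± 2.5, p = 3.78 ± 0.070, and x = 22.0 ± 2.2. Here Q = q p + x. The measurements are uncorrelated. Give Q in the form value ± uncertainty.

147 ± 9.98

Let w = q·p = 125. δw/w = √((1·δq/q)² + (1·δp/p)²) = √(0.00570 + 0.000343) = 0.0778, so δw = 9.73.
Q = w + x: δQ = √(δw² + δx²) = √(94.7 + 4.84) = 9.98
Q = 147.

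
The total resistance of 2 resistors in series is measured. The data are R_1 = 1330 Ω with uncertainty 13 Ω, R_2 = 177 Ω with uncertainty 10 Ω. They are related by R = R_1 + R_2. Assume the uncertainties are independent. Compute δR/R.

0.0109

Each term contributes (cᵢ δxᵢ)² to (δR)²:
  (δR_1)² = 169;  (δR_2)² = 100
δR = √(269) = 16.4 Ω
R = 1510 Ω, so δR/R = 16.4/1510 = 0.0109.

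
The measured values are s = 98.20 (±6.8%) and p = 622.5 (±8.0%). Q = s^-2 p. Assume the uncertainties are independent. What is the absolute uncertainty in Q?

Relative error in a monomial: (δQ/Q)² = Σ (nᵢ · δxᵢ/xᵢ)².
  (-2·δs/s)² = (-2×0.0680)² = 0.0185;  (1·δp/p)² = (1×0.0800)² = 0.00640
δQ/Q = √(0.0249) = 0.158
Q = 0.06455, so δQ = 0.158 × 0.06455 = 0.0102.

0.0102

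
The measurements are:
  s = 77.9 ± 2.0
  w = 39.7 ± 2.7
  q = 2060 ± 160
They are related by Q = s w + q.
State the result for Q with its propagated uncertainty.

5150 ± 276

Let p = s·w = 3090. δp/p = √((1·δs/s)² + (1·δw/w)²) = √(0.000659 + 0.00463) = 0.0727, so δp = 225.
Q = p + q: δQ = √(δp² + δq²) = √(50500 + 25600) = 276
Q = 5150.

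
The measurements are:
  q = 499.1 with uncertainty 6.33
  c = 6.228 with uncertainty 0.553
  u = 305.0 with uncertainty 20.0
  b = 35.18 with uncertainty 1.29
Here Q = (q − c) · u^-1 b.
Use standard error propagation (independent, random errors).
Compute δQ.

4.33

Let w = q − c = 492.9. δw = √(δq² + δc²) = √(40.1 + 0.306) = 6.35, so δw/w = 0.0129.
Q is then a monomial in w, u, b:
δQ/Q = √((δw/w)² + (-1·δu/u)² + (1·δb/b)²) = √(0.000166 + 0.00430 + 0.00134) = 0.0762
Q = 56.85, so δQ = 0.0762 × 56.85 = 4.33.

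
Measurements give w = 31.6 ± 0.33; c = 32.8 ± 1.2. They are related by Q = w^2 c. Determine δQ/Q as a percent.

4.21%

Relative error in a monomial: (δQ/Q)² = Σ (nᵢ · δxᵢ/xᵢ)².
  (2·δw/w)² = (2×0.0104)² = 0.000436;  (1·δc/c)² = (1×0.0366)² = 0.00134
δQ/Q = √(0.00177) = 0.0421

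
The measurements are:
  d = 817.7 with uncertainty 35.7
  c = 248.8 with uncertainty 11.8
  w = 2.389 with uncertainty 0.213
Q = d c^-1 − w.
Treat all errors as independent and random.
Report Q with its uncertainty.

Let p = d·c^-1 = 3.287. δp/p = √((1·δd/d)² + (-1·δc/c)²) = √(0.00191 + 0.00225) = 0.0645, so δp = 0.212.
Q = p − w: δQ = √(δp² + δw²) = √(0.0449 + 0.0454) = 0.300
Q = 0.8976.

0.8976 ± 0.300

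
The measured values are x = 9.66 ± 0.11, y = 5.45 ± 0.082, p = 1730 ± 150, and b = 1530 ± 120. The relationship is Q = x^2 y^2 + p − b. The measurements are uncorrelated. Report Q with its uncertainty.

2970 ± 219

Let w = x^2·y^2 = 2770. δw/w = √((2·δx/x)² + (2·δy/y)²) = √(0.000519 + 0.000906) = 0.0377, so δw = 105.
Q = w + p − b: δQ = √(δw² + δp² + δb²) = √(10900 + 22500 + 14400) = 219
Q = 2970.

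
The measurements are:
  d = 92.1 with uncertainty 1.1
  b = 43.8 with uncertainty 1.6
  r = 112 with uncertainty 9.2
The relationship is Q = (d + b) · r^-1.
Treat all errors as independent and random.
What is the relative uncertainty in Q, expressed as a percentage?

Let u = d + b = 136. δu = √(δd² + δb²) = √(1.21 + 2.56) = 1.94, so δu/u = 0.0143.
Q is then a monomial in u, r:
δQ/Q = √((δu/u)² + (-1·δr/r)²) = √(0.000204 + 0.00675) = 0.0834

8.34%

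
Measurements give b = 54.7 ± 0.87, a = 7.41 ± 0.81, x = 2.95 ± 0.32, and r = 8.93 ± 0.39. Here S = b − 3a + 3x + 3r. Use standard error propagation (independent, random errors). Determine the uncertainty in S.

2.99

Sums and differences: (δS)² = Σ (cᵢ δxᵢ)².
  (δb)² = 0.757;  (3·δa)² = 5.90;  (3·δx)² = 0.922;  (3·δr)² = 1.37
δS = √(8.95) = 2.99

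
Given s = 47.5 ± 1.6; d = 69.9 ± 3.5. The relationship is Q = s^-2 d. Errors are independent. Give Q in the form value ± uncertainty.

0.0310 ± 0.00260

For a monomial Q ∝ s^-2, d, fractional errors add in quadrature:
  (-2·δs/s)² = (-2×0.0337)² = 0.00454;  (1·δd/d)² = (1×0.0501)² = 0.00251
δQ/Q = √(0.00705) = 0.0839
Q = 0.0310, so δQ = 0.0839 × 0.0310 = 0.00260.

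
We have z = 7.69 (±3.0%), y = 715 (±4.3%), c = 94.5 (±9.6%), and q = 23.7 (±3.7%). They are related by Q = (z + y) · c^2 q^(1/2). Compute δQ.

Let u = z + y = 723. δu = √(δz² + δy²) = √(0.0532 + 945) = 30.7, so δu/u = 0.0425.
Q is then a monomial in u, c, q:
δQ/Q = √((δu/u)² + (2·δc/c)² + (½·δq/q)²) = √(0.00181 + 0.0369 + 0.000342) = 0.198
Q = 3.14e+07, so δQ = 0.198 × 3.14e+07 = 6.21e+06.

6.21e+06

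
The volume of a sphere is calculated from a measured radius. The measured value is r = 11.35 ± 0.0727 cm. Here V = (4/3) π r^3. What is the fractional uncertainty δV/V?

V ∝ r^3, so δV/V = |3| · δr/r = 3 × 0.00641 = 0.0192.

0.0192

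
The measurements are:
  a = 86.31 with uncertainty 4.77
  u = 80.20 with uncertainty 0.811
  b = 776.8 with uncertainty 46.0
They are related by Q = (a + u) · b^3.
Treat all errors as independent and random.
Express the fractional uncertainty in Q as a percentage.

Let w = a + u = 166.5. δw = √(δa² + δu²) = √(22.8 + 0.658) = 4.84, so δw/w = 0.0291.
Q is then a monomial in w, b:
δQ/Q = √((δw/w)² + (3·δb/b)²) = √(0.000844 + 0.0316) = 0.180

18.0%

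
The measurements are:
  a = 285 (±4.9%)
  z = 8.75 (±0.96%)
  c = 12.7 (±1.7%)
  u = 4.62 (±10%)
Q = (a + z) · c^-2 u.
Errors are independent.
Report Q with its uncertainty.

Let w = a + z = 294. δw = √(δa² + δz²) = √(195 + 0.00706) = 14.0, so δw/w = 0.0475.
Q is then a monomial in w, c, u:
δQ/Q = √((δw/w)² + (-2·δc/c)² + (1·δu/u)²) = √(0.00226 + 0.00116 + 0.0100) = 0.116
Q = 8.41, so δQ = 0.116 × 8.41 = 0.975.

8.41 ± 0.975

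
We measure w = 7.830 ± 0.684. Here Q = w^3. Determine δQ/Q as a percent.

26.2%

Q ∝ w^3, so δQ/Q = |3| · δw/w = 3 × 0.0874 = 0.262.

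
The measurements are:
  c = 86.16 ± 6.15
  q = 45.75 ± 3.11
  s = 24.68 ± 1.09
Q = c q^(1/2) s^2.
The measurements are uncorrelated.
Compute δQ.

42100

Relative error in a monomial: (δQ/Q)² = Σ (nᵢ · δxᵢ/xᵢ)².
  (1·δc/c)² = (1×0.0714)² = 0.00509;  (½·δq/q)² = (0.5×0.0680)² = 0.00116;  (2·δs/s)² = (2×0.0442)² = 0.00780
δQ/Q = √(0.0141) = 0.119
Q = 355000, so δQ = 0.119 × 355000 = 42100.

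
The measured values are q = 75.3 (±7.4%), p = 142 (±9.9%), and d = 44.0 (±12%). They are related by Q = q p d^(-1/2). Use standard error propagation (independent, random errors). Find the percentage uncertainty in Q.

Each factor contributes (exponent × relative error)² to (δQ/Q)²:
  (1·δq/q)² = (1×0.0740)² = 0.00548;  (1·δp/p)² = (1×0.0990)² = 0.00980;  (−½·δd/d)² = (-0.5×0.120)² = 0.00360
δQ/Q = √(0.0189) = 0.137

13.7%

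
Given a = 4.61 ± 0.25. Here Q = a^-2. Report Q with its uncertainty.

0.0471 ± 0.00510

Relative error in a monomial: (δQ/Q)² = Σ (nᵢ · δxᵢ/xᵢ)².
  (-2·δa/a)² = (-2×0.0542)² = 0.0118
δQ/Q = √(0.0118) = 0.108
Q = 0.0471, so δQ = 0.108 × 0.0471 = 0.00510.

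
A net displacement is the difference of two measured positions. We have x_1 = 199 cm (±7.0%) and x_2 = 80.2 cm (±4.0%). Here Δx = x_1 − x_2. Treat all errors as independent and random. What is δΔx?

14.3 cm

Sums and differences: (δΔx)² = Σ (cᵢ δxᵢ)².
  (δx_1)² = 194;  (δx_2)² = 10.3
δΔx = √(204) = 14.3 cm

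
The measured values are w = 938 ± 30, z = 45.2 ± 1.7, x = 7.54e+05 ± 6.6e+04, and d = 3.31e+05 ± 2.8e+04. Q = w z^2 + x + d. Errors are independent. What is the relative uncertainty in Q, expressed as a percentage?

Let p = w·z^2 = 1.92e+06. δp/p = √((1·δw/w)² + (2·δz/z)²) = √(0.00102 + 0.00566) = 0.0817, so δp = 1.57e+05.
Q = p + x + d: δQ = √(δp² + δx² + δd²) = √(2.45e+10 + 4.36e+09 + 7.84e+08) = 1.72e+05
Q = 3e+06, so δQ/Q = 1.72e+05/3e+06 = 0.0574.

5.74%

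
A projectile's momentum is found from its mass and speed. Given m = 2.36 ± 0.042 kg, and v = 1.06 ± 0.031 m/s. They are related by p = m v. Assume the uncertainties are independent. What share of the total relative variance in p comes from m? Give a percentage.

27.0%

(δp/p)² = (1·δm/m)² + (1·δv/v)²
  m term: (1×0.0178)² = 0.000317
  v term: (1×0.0292)² = 0.000855
Total = 0.00117. Share from m = 0.000317/0.00117 = 0.270.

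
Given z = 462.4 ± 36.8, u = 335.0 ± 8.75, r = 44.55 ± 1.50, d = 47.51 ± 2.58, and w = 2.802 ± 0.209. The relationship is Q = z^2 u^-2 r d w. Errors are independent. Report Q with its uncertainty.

Relative error in a monomial: (δQ/Q)² = Σ (nᵢ · δxᵢ/xᵢ)².
  (2·δz/z)² = (2×0.0796)² = 0.0253;  (-2·δu/u)² = (-2×0.0261)² = 0.00273;  (1·δr/r)² = (1×0.0337)² = 0.00113;  (1·δd/d)² = (1×0.0543)² = 0.00295;  (1·δw/w)² = (1×0.0746)² = 0.00556
δQ/Q = √(0.0377) = 0.194
Q = 11300, so δQ = 0.194 × 11300 = 2190.

11300 ± 2190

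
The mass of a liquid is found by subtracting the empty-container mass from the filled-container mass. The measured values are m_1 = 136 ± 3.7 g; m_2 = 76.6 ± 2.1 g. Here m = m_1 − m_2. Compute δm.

Sums and differences: (δm)² = Σ (cᵢ δxᵢ)².
  (δm_1)² = 13.7;  (δm_2)² = 4.41
δm = √(18.1) = 4.25 g

4.25 g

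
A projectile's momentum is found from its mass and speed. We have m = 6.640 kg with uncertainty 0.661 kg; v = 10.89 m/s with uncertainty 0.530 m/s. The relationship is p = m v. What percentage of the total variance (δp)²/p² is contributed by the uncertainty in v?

(δp/p)² = (1·δm/m)² + (1·δv/v)²
  m term: (1×0.0995)² = 0.00991
  v term: (1×0.0487)² = 0.00237
Total = 0.0123. Share from v = 0.00237/0.0123 = 0.193.

19.3%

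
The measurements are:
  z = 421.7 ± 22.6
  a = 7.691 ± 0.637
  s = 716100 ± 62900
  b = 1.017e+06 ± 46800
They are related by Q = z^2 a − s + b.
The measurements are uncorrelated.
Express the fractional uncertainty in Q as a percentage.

12.1%

Let p = z^2·a = 1.368e+06. δp/p = √((2·δz/z)² + (1·δa/a)²) = √(0.0115 + 0.00686) = 0.135, so δp = 1.85e+05.
Q = p − s + b: δQ = √(δp² + δs² + δb²) = √(3.43e+10 + 3.96e+09 + 2.19e+09) = 2.01e+05
Q = 1.669e+06, so δQ/Q = 2.01e+05/1.669e+06 = 0.121.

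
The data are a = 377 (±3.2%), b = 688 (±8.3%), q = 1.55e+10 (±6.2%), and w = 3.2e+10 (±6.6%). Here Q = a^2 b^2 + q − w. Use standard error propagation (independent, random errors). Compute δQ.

1.22e+10

Let p = a^2·b^2 = 6.73e+10. δp/p = √((2·δa/a)² + (2·δb/b)²) = √(0.00410 + 0.0276) = 0.178, so δp = 1.2e+10.
Q = p + q − w: δQ = √(δp² + δq² + δw²) = √(1.43e+20 + 9.24e+17 + 4.46e+18) = 1.22e+10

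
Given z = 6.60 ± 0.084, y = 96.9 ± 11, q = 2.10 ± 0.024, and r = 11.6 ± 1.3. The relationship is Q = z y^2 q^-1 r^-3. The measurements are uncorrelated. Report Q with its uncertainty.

Products/powers → add relative errors in quadrature, weighted by exponent:
  (1·δz/z)² = (1×0.0127)² = 0.000162;  (2·δy/y)² = (2×0.114)² = 0.0515;  (-1·δq/q)² = (-1×0.0114)² = 0.000131;  (-3·δr/r)² = (-3×0.112)² = 0.113
δQ/Q = √(0.165) = 0.406
Q = 18.9, so δQ = 0.406 × 18.9 = 7.68.

18.9 ± 7.68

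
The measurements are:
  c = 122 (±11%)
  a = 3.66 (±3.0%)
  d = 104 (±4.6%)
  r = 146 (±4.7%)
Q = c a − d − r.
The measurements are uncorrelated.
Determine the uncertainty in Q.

51.6

Let p = c·a = 447. δp/p = √((1·δc/c)² + (1·δa/a)²) = √(0.0121 + 0.000900) = 0.114, so δp = 50.9.
Q = p − d − r: δQ = √(δp² + δd² + δr²) = √(2590 + 22.9 + 47.1) = 51.6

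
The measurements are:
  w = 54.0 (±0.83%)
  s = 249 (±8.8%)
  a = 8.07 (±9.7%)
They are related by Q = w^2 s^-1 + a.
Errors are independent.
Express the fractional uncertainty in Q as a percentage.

6.62%

Let p = w^2·s^-1 = 11.7. δp/p = √((2·δw/w)² + (-1·δs/s)²) = √(0.000276 + 0.00774) = 0.0896, so δp = 1.05.
Q = p + a: δQ = √(δp² + δa²) = √(1.10 + 0.613) = 1.31
Q = 19.8, so δQ/Q = 1.31/19.8 = 0.0662.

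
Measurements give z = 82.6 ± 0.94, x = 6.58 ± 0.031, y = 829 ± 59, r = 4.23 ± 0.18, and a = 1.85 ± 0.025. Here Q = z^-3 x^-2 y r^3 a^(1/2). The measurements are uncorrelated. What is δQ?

0.000527

For a monomial Q ∝ z^-3, x^-2, y, r^3, a^(1/2), fractional errors add in quadrature:
  (-3·δz/z)² = (-3×0.0114)² = 0.00117;  (-2·δx/x)² = (-2×0.00471)² = 8.88e-05;  (1·δy/y)² = (1×0.0712)² = 0.00507;  (3·δr/r)² = (3×0.0426)² = 0.0163;  (½·δa/a)² = (0.5×0.0135)² = 4.57e-05
δQ/Q = √(0.0227) = 0.151
Q = 0.00350, so δQ = 0.151 × 0.00350 = 0.000527.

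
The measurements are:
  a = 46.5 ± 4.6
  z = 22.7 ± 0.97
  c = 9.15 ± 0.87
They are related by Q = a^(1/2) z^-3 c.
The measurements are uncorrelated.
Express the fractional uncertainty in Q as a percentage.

Products/powers → add relative errors in quadrature, weighted by exponent:
  (½·δa/a)² = (0.5×0.0989)² = 0.00245;  (-3·δz/z)² = (-3×0.0427)² = 0.0164;  (1·δc/c)² = (1×0.0951)² = 0.00904
δQ/Q = √(0.0279) = 0.167

16.7%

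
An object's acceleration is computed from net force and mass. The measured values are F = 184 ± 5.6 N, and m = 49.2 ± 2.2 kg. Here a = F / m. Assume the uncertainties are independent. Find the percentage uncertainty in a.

Products/powers → add relative errors in quadrature, weighted by exponent:
  (1·δF/F)² = (1×0.0304)² = 0.000926;  (-1·δm/m)² = (-1×0.0447)² = 0.00200
δa/a = √(0.00293) = 0.0541

5.41%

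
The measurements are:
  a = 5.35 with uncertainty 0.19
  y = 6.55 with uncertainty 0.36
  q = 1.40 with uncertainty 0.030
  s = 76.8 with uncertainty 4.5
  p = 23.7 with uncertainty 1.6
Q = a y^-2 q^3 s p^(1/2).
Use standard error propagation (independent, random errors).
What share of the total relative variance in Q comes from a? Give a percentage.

5.72%

(δQ/Q)² = (1·δa/a)² + (-2·δy/y)² + (3·δq/q)² + (1·δs/s)² + (½·δp/p)²
  a term: (1×0.0355)² = 0.00126
  y term: (-2×0.0550)² = 0.0121
  q term: (3×0.0214)² = 0.00413
  s term: (1×0.0586)² = 0.00343
  p term: (0.5×0.0675)² = 0.00114
Total = 0.0220. Share from a = 0.00126/0.0220 = 0.0572.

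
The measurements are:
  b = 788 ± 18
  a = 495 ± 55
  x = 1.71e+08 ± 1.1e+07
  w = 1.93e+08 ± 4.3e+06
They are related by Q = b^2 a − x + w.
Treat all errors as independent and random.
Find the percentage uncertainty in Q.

11.8%

Let p = b^2·a = 3.07e+08. δp/p = √((2·δb/b)² + (1·δa/a)²) = √(0.00209 + 0.0123) = 0.120, so δp = 3.69e+07.
Q = p − x + w: δQ = √(δp² + δx² + δw²) = √(1.36e+15 + 1.21e+14 + 1.85e+13) = 3.88e+07
Q = 3.29e+08, so δQ/Q = 3.88e+07/3.29e+08 = 0.118.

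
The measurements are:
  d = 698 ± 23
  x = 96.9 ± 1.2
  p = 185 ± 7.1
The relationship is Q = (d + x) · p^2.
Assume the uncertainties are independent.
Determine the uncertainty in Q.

Let u = d + x = 795. δu = √(δd² + δx²) = √(529 + 1.44) = 23.0, so δu/u = 0.0290.
Q is then a monomial in u, p:
δQ/Q = √((δu/u)² + (2·δp/p)²) = √(0.000839 + 0.00589) = 0.0820
Q = 2.72e+07, so δQ = 0.0820 × 2.72e+07 = 2.23e+06.

2.23e+06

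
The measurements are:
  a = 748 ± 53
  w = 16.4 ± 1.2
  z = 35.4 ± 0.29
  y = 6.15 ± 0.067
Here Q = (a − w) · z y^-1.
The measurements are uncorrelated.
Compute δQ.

Let u = a − w = 732. δu = √(δa² + δw²) = √(2810 + 1.44) = 53.0, so δu/u = 0.0725.
Q is then a monomial in u, z, y:
δQ/Q = √((δu/u)² + (1·δz/z)² + (-1·δy/y)²) = √(0.00525 + 6.71e-05 + 0.000119) = 0.0737
Q = 4210, so δQ = 0.0737 × 4210 = 311.

311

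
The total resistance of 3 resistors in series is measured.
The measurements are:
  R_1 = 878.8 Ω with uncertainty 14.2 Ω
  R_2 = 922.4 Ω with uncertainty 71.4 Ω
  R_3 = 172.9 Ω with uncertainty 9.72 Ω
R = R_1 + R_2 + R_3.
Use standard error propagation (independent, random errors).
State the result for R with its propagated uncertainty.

1974 ± 73.4 Ω

For a sum/difference, combine absolute errors in quadrature:
  (δR_1)² = 202;  (δR_2)² = 5100;  (δR_3)² = 94.5
δR = √(5390) = 73.4 Ω
R = 1974 Ω.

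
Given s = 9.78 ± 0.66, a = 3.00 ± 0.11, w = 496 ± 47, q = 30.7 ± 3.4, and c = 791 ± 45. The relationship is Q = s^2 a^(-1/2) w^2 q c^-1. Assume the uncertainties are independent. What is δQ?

1.39e+05

Since Q is a product/quotient, work with relative uncertainties:
  (2·δs/s)² = (2×0.0675)² = 0.0182;  (−½·δa/a)² = (-0.5×0.0367)² = 0.000336;  (2·δw/w)² = (2×0.0948)² = 0.0359;  (1·δq/q)² = (1×0.111)² = 0.0123;  (-1·δc/c)² = (-1×0.0569)² = 0.00324
δQ/Q = √(0.0700) = 0.265
Q = 5.27e+05, so δQ = 0.265 × 5.27e+05 = 1.39e+05.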